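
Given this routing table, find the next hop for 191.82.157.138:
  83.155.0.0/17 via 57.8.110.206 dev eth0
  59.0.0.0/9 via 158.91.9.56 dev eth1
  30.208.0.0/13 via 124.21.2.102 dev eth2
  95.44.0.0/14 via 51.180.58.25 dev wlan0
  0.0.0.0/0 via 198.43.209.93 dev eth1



Longest prefix match for 191.82.157.138:
  /17 83.155.0.0: no
  /9 59.0.0.0: no
  /13 30.208.0.0: no
  /14 95.44.0.0: no
  /0 0.0.0.0: MATCH
Selected: next-hop 198.43.209.93 via eth1 (matched /0)


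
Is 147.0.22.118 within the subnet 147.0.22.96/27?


Subnet network: 147.0.22.96
Test IP AND mask: 147.0.22.96
Yes, 147.0.22.118 is in 147.0.22.96/27


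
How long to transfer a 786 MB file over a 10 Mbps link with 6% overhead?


Effective throughput = 10 * (1 - 6/100) = 9.4 Mbps
File size in Mb = 786 * 8 = 6288 Mb
Time = 6288 / 9.4
Time = 668.9362 seconds


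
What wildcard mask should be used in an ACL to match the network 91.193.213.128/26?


Subnet mask: 255.255.255.192
Wildcard = 255.255.255.255 - subnet mask
255 - 255 = 0
255 - 255 = 0
255 - 255 = 0
255 - 192 = 63
Wildcard: 0.0.0.63


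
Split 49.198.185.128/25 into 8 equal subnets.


New prefix = 25 + 3 = 28
Each subnet has 16 addresses
  49.198.185.128/28
  49.198.185.144/28
  49.198.185.160/28
  49.198.185.176/28
  49.198.185.192/28
  49.198.185.208/28
  49.198.185.224/28
  49.198.185.240/28
Subnets: 49.198.185.128/28, 49.198.185.144/28, 49.198.185.160/28, 49.198.185.176/28, 49.198.185.192/28, 49.198.185.208/28, 49.198.185.224/28, 49.198.185.240/28


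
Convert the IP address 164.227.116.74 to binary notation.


164 = 10100100
227 = 11100011
116 = 01110100
74 = 01001010
Binary: 10100100.11100011.01110100.01001010


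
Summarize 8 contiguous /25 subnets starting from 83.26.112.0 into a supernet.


Original prefix: /25
Number of subnets: 8 = 2^3
New prefix = 25 - 3 = 22
Supernet: 83.26.112.0/22


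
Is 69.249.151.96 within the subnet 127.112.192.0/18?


Subnet network: 127.112.192.0
Test IP AND mask: 69.249.128.0
No, 69.249.151.96 is not in 127.112.192.0/18


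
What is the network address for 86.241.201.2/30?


IP:   01010110.11110001.11001001.00000010
Mask: 11111111.11111111.11111111.11111100
AND operation:
Net:  01010110.11110001.11001001.00000000
Network: 86.241.201.0/30


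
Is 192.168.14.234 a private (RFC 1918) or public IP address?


RFC 1918 private ranges:
  10.0.0.0/8 (10.0.0.0 - 10.255.255.255)
  172.16.0.0/12 (172.16.0.0 - 172.31.255.255)
  192.168.0.0/16 (192.168.0.0 - 192.168.255.255)
Private (in 192.168.0.0/16)


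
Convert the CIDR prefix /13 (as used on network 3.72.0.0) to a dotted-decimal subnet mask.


/13 means 13 network bits, 19 host bits
Binary: 11111111111110000000000000000000
Mask: 255.248.0.0


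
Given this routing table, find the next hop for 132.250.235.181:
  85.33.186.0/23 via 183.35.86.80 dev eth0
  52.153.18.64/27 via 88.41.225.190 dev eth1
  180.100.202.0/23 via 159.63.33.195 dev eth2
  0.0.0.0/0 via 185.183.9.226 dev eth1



Longest prefix match for 132.250.235.181:
  /23 85.33.186.0: no
  /27 52.153.18.64: no
  /23 180.100.202.0: no
  /0 0.0.0.0: MATCH
Selected: next-hop 185.183.9.226 via eth1 (matched /0)


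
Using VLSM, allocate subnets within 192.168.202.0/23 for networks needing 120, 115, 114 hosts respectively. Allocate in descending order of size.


120 hosts -> /25 (126 usable): 192.168.202.0/25
115 hosts -> /25 (126 usable): 192.168.202.128/25
114 hosts -> /25 (126 usable): 192.168.203.0/25
Allocation: 192.168.202.0/25 (120 hosts, 126 usable); 192.168.202.128/25 (115 hosts, 126 usable); 192.168.203.0/25 (114 hosts, 126 usable)


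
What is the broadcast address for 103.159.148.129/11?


Network: 103.128.0.0/11
Host bits = 21
Set all host bits to 1:
Broadcast: 103.159.255.255


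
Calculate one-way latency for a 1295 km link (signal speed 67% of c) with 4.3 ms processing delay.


Speed = 0.67 * 3e5 km/s = 201000 km/s
Propagation delay = 1295 / 201000 = 0.0064 s = 6.4428 ms
Processing delay = 4.3 ms
Total one-way latency = 10.7428 ms


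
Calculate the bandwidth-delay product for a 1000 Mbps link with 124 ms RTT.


BDP = bandwidth * RTT
= 1000 Mbps * 124 ms
= 1000 * 1e6 * 124 / 1000 bits
= 124000000 bits
= 15500000 bytes
= 15136.7188 KB
BDP = 124000000 bits (15500000 bytes)


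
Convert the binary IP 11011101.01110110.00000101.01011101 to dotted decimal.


11011101 = 221
01110110 = 118
00000101 = 5
01011101 = 93
IP: 221.118.5.93


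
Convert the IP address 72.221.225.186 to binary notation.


72 = 01001000
221 = 11011101
225 = 11100001
186 = 10111010
Binary: 01001000.11011101.11100001.10111010


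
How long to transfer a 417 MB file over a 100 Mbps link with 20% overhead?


Effective throughput = 100 * (1 - 20/100) = 80 Mbps
File size in Mb = 417 * 8 = 3336 Mb
Time = 3336 / 80
Time = 41.7 seconds


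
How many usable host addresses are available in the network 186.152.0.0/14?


Host bits = 32 - 14 = 18
Total addresses = 2^18 = 262144
Usable = total - 2 (network and broadcast)
Usable hosts: 262142


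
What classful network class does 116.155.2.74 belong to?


First octet: 116
Binary: 01110100
0xxxxxxx -> Class A (1-126)
Class A, default mask 255.0.0.0 (/8)


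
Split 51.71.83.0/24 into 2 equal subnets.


New prefix = 24 + 1 = 25
Each subnet has 128 addresses
  51.71.83.0/25
  51.71.83.128/25
Subnets: 51.71.83.0/25, 51.71.83.128/25


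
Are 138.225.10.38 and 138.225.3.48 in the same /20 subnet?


Mask: 255.255.240.0
138.225.10.38 AND mask = 138.225.0.0
138.225.3.48 AND mask = 138.225.0.0
Yes, same subnet (138.225.0.0)


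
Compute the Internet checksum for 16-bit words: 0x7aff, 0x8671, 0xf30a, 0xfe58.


Sum all words (with carry folding):
+ 0x7aff = 0x7aff
+ 0x8671 = 0x0171
+ 0xf30a = 0xf47b
+ 0xfe58 = 0xf2d4
One's complement: ~0xf2d4
Checksum = 0x0d2b


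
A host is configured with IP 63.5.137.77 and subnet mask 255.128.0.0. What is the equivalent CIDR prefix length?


Binary: 11111111.10000000.00000000.00000000
Count leading 1s
Prefix: /9


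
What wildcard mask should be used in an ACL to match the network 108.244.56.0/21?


Subnet mask: 255.255.248.0
Wildcard = 255.255.255.255 - subnet mask
255 - 255 = 0
255 - 255 = 0
255 - 248 = 7
255 - 0 = 255
Wildcard: 0.0.7.255


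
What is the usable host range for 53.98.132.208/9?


Network: 53.0.0.0
Broadcast: 53.127.255.255
First usable = network + 1
Last usable = broadcast - 1
Range: 53.0.0.1 to 53.127.255.254


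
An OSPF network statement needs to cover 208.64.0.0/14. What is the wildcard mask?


Subnet mask: 255.252.0.0
Wildcard = 255.255.255.255 - subnet mask
255 - 255 = 0
255 - 252 = 3
255 - 0 = 255
255 - 0 = 255
Wildcard: 0.3.255.255


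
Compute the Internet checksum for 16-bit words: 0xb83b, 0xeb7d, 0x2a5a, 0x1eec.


Sum all words (with carry folding):
+ 0xb83b = 0xb83b
+ 0xeb7d = 0xa3b9
+ 0x2a5a = 0xce13
+ 0x1eec = 0xecff
One's complement: ~0xecff
Checksum = 0x1300


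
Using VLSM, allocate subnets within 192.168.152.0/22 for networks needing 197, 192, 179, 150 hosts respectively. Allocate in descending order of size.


197 hosts -> /24 (254 usable): 192.168.152.0/24
192 hosts -> /24 (254 usable): 192.168.153.0/24
179 hosts -> /24 (254 usable): 192.168.154.0/24
150 hosts -> /24 (254 usable): 192.168.155.0/24
Allocation: 192.168.152.0/24 (197 hosts, 254 usable); 192.168.153.0/24 (192 hosts, 254 usable); 192.168.154.0/24 (179 hosts, 254 usable); 192.168.155.0/24 (150 hosts, 254 usable)


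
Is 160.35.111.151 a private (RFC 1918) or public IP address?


RFC 1918 private ranges:
  10.0.0.0/8 (10.0.0.0 - 10.255.255.255)
  172.16.0.0/12 (172.16.0.0 - 172.31.255.255)
  192.168.0.0/16 (192.168.0.0 - 192.168.255.255)
Public (not in any RFC 1918 range)


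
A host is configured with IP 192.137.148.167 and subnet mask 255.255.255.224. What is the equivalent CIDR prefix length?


Binary: 11111111.11111111.11111111.11100000
Count leading 1s
Prefix: /27


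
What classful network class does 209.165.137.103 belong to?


First octet: 209
Binary: 11010001
110xxxxx -> Class C (192-223)
Class C, default mask 255.255.255.0 (/24)


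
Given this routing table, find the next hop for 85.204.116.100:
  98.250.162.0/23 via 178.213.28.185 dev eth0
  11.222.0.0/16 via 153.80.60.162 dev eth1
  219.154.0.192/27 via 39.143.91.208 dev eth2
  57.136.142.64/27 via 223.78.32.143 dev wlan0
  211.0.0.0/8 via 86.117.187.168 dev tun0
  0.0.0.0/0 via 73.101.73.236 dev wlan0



Longest prefix match for 85.204.116.100:
  /23 98.250.162.0: no
  /16 11.222.0.0: no
  /27 219.154.0.192: no
  /27 57.136.142.64: no
  /8 211.0.0.0: no
  /0 0.0.0.0: MATCH
Selected: next-hop 73.101.73.236 via wlan0 (matched /0)


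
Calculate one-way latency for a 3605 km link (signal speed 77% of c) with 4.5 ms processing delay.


Speed = 0.77 * 3e5 km/s = 231000 km/s
Propagation delay = 3605 / 231000 = 0.0156 s = 15.6061 ms
Processing delay = 4.5 ms
Total one-way latency = 20.1061 ms


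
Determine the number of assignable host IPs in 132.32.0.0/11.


Host bits = 32 - 11 = 21
Total addresses = 2^21 = 2097152
Usable = total - 2 (network and broadcast)
Usable hosts: 2097150


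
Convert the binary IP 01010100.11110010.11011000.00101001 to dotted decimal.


01010100 = 84
11110010 = 242
11011000 = 216
00101001 = 41
IP: 84.242.216.41


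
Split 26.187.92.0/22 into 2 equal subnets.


New prefix = 22 + 1 = 23
Each subnet has 512 addresses
  26.187.92.0/23
  26.187.94.0/23
Subnets: 26.187.92.0/23, 26.187.94.0/23


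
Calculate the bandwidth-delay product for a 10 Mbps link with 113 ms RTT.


BDP = bandwidth * RTT
= 10 Mbps * 113 ms
= 10 * 1e6 * 113 / 1000 bits
= 1130000 bits
= 141250 bytes
= 137.9395 KB
BDP = 1130000 bits (141250 bytes)


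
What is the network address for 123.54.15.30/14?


IP:   01111011.00110110.00001111.00011110
Mask: 11111111.11111100.00000000.00000000
AND operation:
Net:  01111011.00110100.00000000.00000000
Network: 123.52.0.0/14


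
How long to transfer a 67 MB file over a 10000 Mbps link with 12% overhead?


Effective throughput = 10000 * (1 - 12/100) = 8800 Mbps
File size in Mb = 67 * 8 = 536 Mb
Time = 536 / 8800
Time = 0.0609 seconds


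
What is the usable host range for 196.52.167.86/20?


Network: 196.52.160.0
Broadcast: 196.52.175.255
First usable = network + 1
Last usable = broadcast - 1
Range: 196.52.160.1 to 196.52.175.254


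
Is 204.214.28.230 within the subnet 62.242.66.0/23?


Subnet network: 62.242.66.0
Test IP AND mask: 204.214.28.0
No, 204.214.28.230 is not in 62.242.66.0/23


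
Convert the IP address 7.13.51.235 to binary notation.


7 = 00000111
13 = 00001101
51 = 00110011
235 = 11101011
Binary: 00000111.00001101.00110011.11101011


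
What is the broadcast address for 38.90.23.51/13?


Network: 38.88.0.0/13
Host bits = 19
Set all host bits to 1:
Broadcast: 38.95.255.255


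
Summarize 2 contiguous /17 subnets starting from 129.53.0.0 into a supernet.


Original prefix: /17
Number of subnets: 2 = 2^1
New prefix = 17 - 1 = 16
Supernet: 129.53.0.0/16


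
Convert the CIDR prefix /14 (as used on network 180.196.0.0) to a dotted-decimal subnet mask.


/14 means 14 network bits, 18 host bits
Binary: 11111111111111000000000000000000
Mask: 255.252.0.0


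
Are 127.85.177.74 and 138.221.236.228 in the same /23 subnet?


Mask: 255.255.254.0
127.85.177.74 AND mask = 127.85.176.0
138.221.236.228 AND mask = 138.221.236.0
No, different subnets (127.85.176.0 vs 138.221.236.0)


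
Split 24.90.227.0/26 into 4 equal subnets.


New prefix = 26 + 2 = 28
Each subnet has 16 addresses
  24.90.227.0/28
  24.90.227.16/28
  24.90.227.32/28
  24.90.227.48/28
Subnets: 24.90.227.0/28, 24.90.227.16/28, 24.90.227.32/28, 24.90.227.48/28


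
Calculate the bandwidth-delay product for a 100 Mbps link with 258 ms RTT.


BDP = bandwidth * RTT
= 100 Mbps * 258 ms
= 100 * 1e6 * 258 / 1000 bits
= 25800000 bits
= 3225000 bytes
= 3149.4141 KB
BDP = 25800000 bits (3225000 bytes)


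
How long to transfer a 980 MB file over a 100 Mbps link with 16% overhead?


Effective throughput = 100 * (1 - 16/100) = 84 Mbps
File size in Mb = 980 * 8 = 7840 Mb
Time = 7840 / 84
Time = 93.3333 seconds


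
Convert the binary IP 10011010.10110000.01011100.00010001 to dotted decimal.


10011010 = 154
10110000 = 176
01011100 = 92
00010001 = 17
IP: 154.176.92.17


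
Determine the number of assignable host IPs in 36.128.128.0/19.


Host bits = 32 - 19 = 13
Total addresses = 2^13 = 8192
Usable = total - 2 (network and broadcast)
Usable hosts: 8190


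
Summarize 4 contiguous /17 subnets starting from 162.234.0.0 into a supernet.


Original prefix: /17
Number of subnets: 4 = 2^2
New prefix = 17 - 2 = 15
Supernet: 162.234.0.0/15


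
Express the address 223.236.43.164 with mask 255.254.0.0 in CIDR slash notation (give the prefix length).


Binary: 11111111.11111110.00000000.00000000
Count leading 1s
Prefix: /15


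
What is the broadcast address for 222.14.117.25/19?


Network: 222.14.96.0/19
Host bits = 13
Set all host bits to 1:
Broadcast: 222.14.127.255


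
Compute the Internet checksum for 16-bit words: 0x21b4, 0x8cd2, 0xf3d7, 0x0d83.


Sum all words (with carry folding):
+ 0x21b4 = 0x21b4
+ 0x8cd2 = 0xae86
+ 0xf3d7 = 0xa25e
+ 0x0d83 = 0xafe1
One's complement: ~0xafe1
Checksum = 0x501e


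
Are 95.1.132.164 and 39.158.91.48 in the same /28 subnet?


Mask: 255.255.255.240
95.1.132.164 AND mask = 95.1.132.160
39.158.91.48 AND mask = 39.158.91.48
No, different subnets (95.1.132.160 vs 39.158.91.48)


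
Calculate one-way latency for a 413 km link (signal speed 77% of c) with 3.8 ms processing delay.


Speed = 0.77 * 3e5 km/s = 231000 km/s
Propagation delay = 413 / 231000 = 0.0018 s = 1.7879 ms
Processing delay = 3.8 ms
Total one-way latency = 5.5879 ms


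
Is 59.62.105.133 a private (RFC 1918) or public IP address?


RFC 1918 private ranges:
  10.0.0.0/8 (10.0.0.0 - 10.255.255.255)
  172.16.0.0/12 (172.16.0.0 - 172.31.255.255)
  192.168.0.0/16 (192.168.0.0 - 192.168.255.255)
Public (not in any RFC 1918 range)


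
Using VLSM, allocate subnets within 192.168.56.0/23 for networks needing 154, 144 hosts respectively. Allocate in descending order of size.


154 hosts -> /24 (254 usable): 192.168.56.0/24
144 hosts -> /24 (254 usable): 192.168.57.0/24
Allocation: 192.168.56.0/24 (154 hosts, 254 usable); 192.168.57.0/24 (144 hosts, 254 usable)


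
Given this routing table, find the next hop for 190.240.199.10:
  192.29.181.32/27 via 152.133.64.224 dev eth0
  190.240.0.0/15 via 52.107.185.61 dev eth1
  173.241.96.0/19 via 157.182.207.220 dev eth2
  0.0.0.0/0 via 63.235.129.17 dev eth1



Longest prefix match for 190.240.199.10:
  /27 192.29.181.32: no
  /15 190.240.0.0: MATCH
  /19 173.241.96.0: no
  /0 0.0.0.0: MATCH
Selected: next-hop 52.107.185.61 via eth1 (matched /15)


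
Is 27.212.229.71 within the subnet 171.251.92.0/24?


Subnet network: 171.251.92.0
Test IP AND mask: 27.212.229.0
No, 27.212.229.71 is not in 171.251.92.0/24


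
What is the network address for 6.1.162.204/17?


IP:   00000110.00000001.10100010.11001100
Mask: 11111111.11111111.10000000.00000000
AND operation:
Net:  00000110.00000001.10000000.00000000
Network: 6.1.128.0/17


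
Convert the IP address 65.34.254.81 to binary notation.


65 = 01000001
34 = 00100010
254 = 11111110
81 = 01010001
Binary: 01000001.00100010.11111110.01010001


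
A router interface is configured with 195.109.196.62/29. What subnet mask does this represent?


/29 means 29 network bits, 3 host bits
Binary: 11111111111111111111111111111000
Mask: 255.255.255.248


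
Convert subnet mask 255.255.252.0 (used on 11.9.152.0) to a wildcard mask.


Subnet mask: 255.255.252.0
Wildcard = 255.255.255.255 - subnet mask
255 - 255 = 0
255 - 255 = 0
255 - 252 = 3
255 - 0 = 255
Wildcard: 0.0.3.255


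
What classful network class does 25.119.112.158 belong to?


First octet: 25
Binary: 00011001
0xxxxxxx -> Class A (1-126)
Class A, default mask 255.0.0.0 (/8)


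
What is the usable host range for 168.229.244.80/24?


Network: 168.229.244.0
Broadcast: 168.229.244.255
First usable = network + 1
Last usable = broadcast - 1
Range: 168.229.244.1 to 168.229.244.254


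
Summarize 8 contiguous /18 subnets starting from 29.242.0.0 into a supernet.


Original prefix: /18
Number of subnets: 8 = 2^3
New prefix = 18 - 3 = 15
Supernet: 29.242.0.0/15


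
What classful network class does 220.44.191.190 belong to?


First octet: 220
Binary: 11011100
110xxxxx -> Class C (192-223)
Class C, default mask 255.255.255.0 (/24)


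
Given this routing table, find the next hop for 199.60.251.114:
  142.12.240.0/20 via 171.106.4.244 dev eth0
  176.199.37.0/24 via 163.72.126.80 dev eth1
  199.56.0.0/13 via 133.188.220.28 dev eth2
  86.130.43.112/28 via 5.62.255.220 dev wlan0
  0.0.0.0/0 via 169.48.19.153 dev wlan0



Longest prefix match for 199.60.251.114:
  /20 142.12.240.0: no
  /24 176.199.37.0: no
  /13 199.56.0.0: MATCH
  /28 86.130.43.112: no
  /0 0.0.0.0: MATCH
Selected: next-hop 133.188.220.28 via eth2 (matched /13)


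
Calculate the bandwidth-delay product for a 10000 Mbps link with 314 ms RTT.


BDP = bandwidth * RTT
= 10000 Mbps * 314 ms
= 10000 * 1e6 * 314 / 1000 bits
= 3140000000 bits
= 392500000 bytes
= 383300.7812 KB
BDP = 3140000000 bits (392500000 bytes)


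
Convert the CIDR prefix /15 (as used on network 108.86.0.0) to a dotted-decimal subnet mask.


/15 means 15 network bits, 17 host bits
Binary: 11111111111111100000000000000000
Mask: 255.254.0.0


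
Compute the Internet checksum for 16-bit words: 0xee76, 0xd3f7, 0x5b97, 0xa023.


Sum all words (with carry folding):
+ 0xee76 = 0xee76
+ 0xd3f7 = 0xc26e
+ 0x5b97 = 0x1e06
+ 0xa023 = 0xbe29
One's complement: ~0xbe29
Checksum = 0x41d6


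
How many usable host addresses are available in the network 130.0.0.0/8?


Host bits = 32 - 8 = 24
Total addresses = 2^24 = 16777216
Usable = total - 2 (network and broadcast)
Usable hosts: 16777214


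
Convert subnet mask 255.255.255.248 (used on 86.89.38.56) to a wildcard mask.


Subnet mask: 255.255.255.248
Wildcard = 255.255.255.255 - subnet mask
255 - 255 = 0
255 - 255 = 0
255 - 255 = 0
255 - 248 = 7
Wildcard: 0.0.0.7


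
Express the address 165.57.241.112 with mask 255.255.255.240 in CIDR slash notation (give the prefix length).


Binary: 11111111.11111111.11111111.11110000
Count leading 1s
Prefix: /28


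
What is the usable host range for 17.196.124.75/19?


Network: 17.196.96.0
Broadcast: 17.196.127.255
First usable = network + 1
Last usable = broadcast - 1
Range: 17.196.96.1 to 17.196.127.254


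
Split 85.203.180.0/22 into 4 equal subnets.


New prefix = 22 + 2 = 24
Each subnet has 256 addresses
  85.203.180.0/24
  85.203.181.0/24
  85.203.182.0/24
  85.203.183.0/24
Subnets: 85.203.180.0/24, 85.203.181.0/24, 85.203.182.0/24, 85.203.183.0/24


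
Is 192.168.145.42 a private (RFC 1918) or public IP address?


RFC 1918 private ranges:
  10.0.0.0/8 (10.0.0.0 - 10.255.255.255)
  172.16.0.0/12 (172.16.0.0 - 172.31.255.255)
  192.168.0.0/16 (192.168.0.0 - 192.168.255.255)
Private (in 192.168.0.0/16)


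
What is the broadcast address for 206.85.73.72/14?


Network: 206.84.0.0/14
Host bits = 18
Set all host bits to 1:
Broadcast: 206.87.255.255


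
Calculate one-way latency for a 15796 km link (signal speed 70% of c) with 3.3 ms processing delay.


Speed = 0.7 * 3e5 km/s = 210000 km/s
Propagation delay = 15796 / 210000 = 0.0752 s = 75.219 ms
Processing delay = 3.3 ms
Total one-way latency = 78.519 ms


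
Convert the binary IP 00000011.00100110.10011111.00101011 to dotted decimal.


00000011 = 3
00100110 = 38
10011111 = 159
00101011 = 43
IP: 3.38.159.43


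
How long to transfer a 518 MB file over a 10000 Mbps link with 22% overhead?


Effective throughput = 10000 * (1 - 22/100) = 7800 Mbps
File size in Mb = 518 * 8 = 4144 Mb
Time = 4144 / 7800
Time = 0.5313 seconds


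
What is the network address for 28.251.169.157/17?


IP:   00011100.11111011.10101001.10011101
Mask: 11111111.11111111.10000000.00000000
AND operation:
Net:  00011100.11111011.10000000.00000000
Network: 28.251.128.0/17


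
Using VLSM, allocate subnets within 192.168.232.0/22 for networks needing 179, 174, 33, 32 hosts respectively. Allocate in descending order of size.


179 hosts -> /24 (254 usable): 192.168.232.0/24
174 hosts -> /24 (254 usable): 192.168.233.0/24
33 hosts -> /26 (62 usable): 192.168.234.0/26
32 hosts -> /26 (62 usable): 192.168.234.64/26
Allocation: 192.168.232.0/24 (179 hosts, 254 usable); 192.168.233.0/24 (174 hosts, 254 usable); 192.168.234.0/26 (33 hosts, 62 usable); 192.168.234.64/26 (32 hosts, 62 usable)


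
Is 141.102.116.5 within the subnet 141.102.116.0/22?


Subnet network: 141.102.116.0
Test IP AND mask: 141.102.116.0
Yes, 141.102.116.5 is in 141.102.116.0/22


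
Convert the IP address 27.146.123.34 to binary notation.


27 = 00011011
146 = 10010010
123 = 01111011
34 = 00100010
Binary: 00011011.10010010.01111011.00100010


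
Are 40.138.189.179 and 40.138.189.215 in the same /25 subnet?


Mask: 255.255.255.128
40.138.189.179 AND mask = 40.138.189.128
40.138.189.215 AND mask = 40.138.189.128
Yes, same subnet (40.138.189.128)


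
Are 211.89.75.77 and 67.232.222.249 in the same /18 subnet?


Mask: 255.255.192.0
211.89.75.77 AND mask = 211.89.64.0
67.232.222.249 AND mask = 67.232.192.0
No, different subnets (211.89.64.0 vs 67.232.192.0)


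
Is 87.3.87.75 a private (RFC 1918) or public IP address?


RFC 1918 private ranges:
  10.0.0.0/8 (10.0.0.0 - 10.255.255.255)
  172.16.0.0/12 (172.16.0.0 - 172.31.255.255)
  192.168.0.0/16 (192.168.0.0 - 192.168.255.255)
Public (not in any RFC 1918 range)


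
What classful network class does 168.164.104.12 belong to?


First octet: 168
Binary: 10101000
10xxxxxx -> Class B (128-191)
Class B, default mask 255.255.0.0 (/16)


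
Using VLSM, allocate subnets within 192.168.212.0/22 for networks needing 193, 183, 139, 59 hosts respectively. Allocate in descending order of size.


193 hosts -> /24 (254 usable): 192.168.212.0/24
183 hosts -> /24 (254 usable): 192.168.213.0/24
139 hosts -> /24 (254 usable): 192.168.214.0/24
59 hosts -> /26 (62 usable): 192.168.215.0/26
Allocation: 192.168.212.0/24 (193 hosts, 254 usable); 192.168.213.0/24 (183 hosts, 254 usable); 192.168.214.0/24 (139 hosts, 254 usable); 192.168.215.0/26 (59 hosts, 62 usable)


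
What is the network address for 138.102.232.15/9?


IP:   10001010.01100110.11101000.00001111
Mask: 11111111.10000000.00000000.00000000
AND operation:
Net:  10001010.00000000.00000000.00000000
Network: 138.0.0.0/9


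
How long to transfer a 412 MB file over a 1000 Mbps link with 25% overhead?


Effective throughput = 1000 * (1 - 25/100) = 750 Mbps
File size in Mb = 412 * 8 = 3296 Mb
Time = 3296 / 750
Time = 4.3947 seconds


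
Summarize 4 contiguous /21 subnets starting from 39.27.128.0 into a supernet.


Original prefix: /21
Number of subnets: 4 = 2^2
New prefix = 21 - 2 = 19
Supernet: 39.27.128.0/19


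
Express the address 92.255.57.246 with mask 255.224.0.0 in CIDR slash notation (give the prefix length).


Binary: 11111111.11100000.00000000.00000000
Count leading 1s
Prefix: /11


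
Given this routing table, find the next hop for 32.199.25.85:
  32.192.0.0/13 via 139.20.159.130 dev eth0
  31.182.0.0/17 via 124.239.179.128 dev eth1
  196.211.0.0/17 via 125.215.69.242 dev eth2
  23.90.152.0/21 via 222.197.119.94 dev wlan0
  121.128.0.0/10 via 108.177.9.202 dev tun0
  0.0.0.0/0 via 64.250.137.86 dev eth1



Longest prefix match for 32.199.25.85:
  /13 32.192.0.0: MATCH
  /17 31.182.0.0: no
  /17 196.211.0.0: no
  /21 23.90.152.0: no
  /10 121.128.0.0: no
  /0 0.0.0.0: MATCH
Selected: next-hop 139.20.159.130 via eth0 (matched /13)


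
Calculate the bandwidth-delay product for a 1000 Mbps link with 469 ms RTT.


BDP = bandwidth * RTT
= 1000 Mbps * 469 ms
= 1000 * 1e6 * 469 / 1000 bits
= 469000000 bits
= 58625000 bytes
= 57250.9766 KB
BDP = 469000000 bits (58625000 bytes)


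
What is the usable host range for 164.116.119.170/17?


Network: 164.116.0.0
Broadcast: 164.116.127.255
First usable = network + 1
Last usable = broadcast - 1
Range: 164.116.0.1 to 164.116.127.254


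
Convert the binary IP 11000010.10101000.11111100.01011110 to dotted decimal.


11000010 = 194
10101000 = 168
11111100 = 252
01011110 = 94
IP: 194.168.252.94


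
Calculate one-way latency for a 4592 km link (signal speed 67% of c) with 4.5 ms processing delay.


Speed = 0.67 * 3e5 km/s = 201000 km/s
Propagation delay = 4592 / 201000 = 0.0228 s = 22.8458 ms
Processing delay = 4.5 ms
Total one-way latency = 27.3458 ms


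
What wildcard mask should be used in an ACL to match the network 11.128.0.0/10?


Subnet mask: 255.192.0.0
Wildcard = 255.255.255.255 - subnet mask
255 - 255 = 0
255 - 192 = 63
255 - 0 = 255
255 - 0 = 255
Wildcard: 0.63.255.255


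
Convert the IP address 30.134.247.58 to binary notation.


30 = 00011110
134 = 10000110
247 = 11110111
58 = 00111010
Binary: 00011110.10000110.11110111.00111010


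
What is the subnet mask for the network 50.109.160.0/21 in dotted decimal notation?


/21 means 21 network bits, 11 host bits
Binary: 11111111111111111111100000000000
Mask: 255.255.248.0


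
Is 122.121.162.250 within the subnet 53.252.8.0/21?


Subnet network: 53.252.8.0
Test IP AND mask: 122.121.160.0
No, 122.121.162.250 is not in 53.252.8.0/21


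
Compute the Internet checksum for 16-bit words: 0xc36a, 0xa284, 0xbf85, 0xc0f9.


Sum all words (with carry folding):
+ 0xc36a = 0xc36a
+ 0xa284 = 0x65ef
+ 0xbf85 = 0x2575
+ 0xc0f9 = 0xe66e
One's complement: ~0xe66e
Checksum = 0x1991


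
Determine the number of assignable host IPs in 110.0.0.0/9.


Host bits = 32 - 9 = 23
Total addresses = 2^23 = 8388608
Usable = total - 2 (network and broadcast)
Usable hosts: 8388606


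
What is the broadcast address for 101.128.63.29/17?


Network: 101.128.0.0/17
Host bits = 15
Set all host bits to 1:
Broadcast: 101.128.127.255


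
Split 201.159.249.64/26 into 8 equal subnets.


New prefix = 26 + 3 = 29
Each subnet has 8 addresses
  201.159.249.64/29
  201.159.249.72/29
  201.159.249.80/29
  201.159.249.88/29
  201.159.249.96/29
  201.159.249.104/29
  201.159.249.112/29
  201.159.249.120/29
Subnets: 201.159.249.64/29, 201.159.249.72/29, 201.159.249.80/29, 201.159.249.88/29, 201.159.249.96/29, 201.159.249.104/29, 201.159.249.112/29, 201.159.249.120/29


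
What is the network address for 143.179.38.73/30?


IP:   10001111.10110011.00100110.01001001
Mask: 11111111.11111111.11111111.11111100
AND operation:
Net:  10001111.10110011.00100110.01001000
Network: 143.179.38.72/30


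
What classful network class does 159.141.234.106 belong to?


First octet: 159
Binary: 10011111
10xxxxxx -> Class B (128-191)
Class B, default mask 255.255.0.0 (/16)


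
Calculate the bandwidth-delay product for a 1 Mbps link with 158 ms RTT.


BDP = bandwidth * RTT
= 1 Mbps * 158 ms
= 1 * 1e6 * 158 / 1000 bits
= 158000 bits
= 19750 bytes
= 19.2871 KB
BDP = 158000 bits (19750 bytes)


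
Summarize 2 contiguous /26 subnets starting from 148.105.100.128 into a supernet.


Original prefix: /26
Number of subnets: 2 = 2^1
New prefix = 26 - 1 = 25
Supernet: 148.105.100.128/25


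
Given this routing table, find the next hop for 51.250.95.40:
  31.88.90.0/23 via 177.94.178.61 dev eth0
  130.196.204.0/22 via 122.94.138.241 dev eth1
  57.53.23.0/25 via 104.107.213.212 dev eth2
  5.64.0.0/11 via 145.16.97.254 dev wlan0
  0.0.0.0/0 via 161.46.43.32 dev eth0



Longest prefix match for 51.250.95.40:
  /23 31.88.90.0: no
  /22 130.196.204.0: no
  /25 57.53.23.0: no
  /11 5.64.0.0: no
  /0 0.0.0.0: MATCH
Selected: next-hop 161.46.43.32 via eth0 (matched /0)


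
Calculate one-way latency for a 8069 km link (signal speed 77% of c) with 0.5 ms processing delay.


Speed = 0.77 * 3e5 km/s = 231000 km/s
Propagation delay = 8069 / 231000 = 0.0349 s = 34.9307 ms
Processing delay = 0.5 ms
Total one-way latency = 35.4307 ms


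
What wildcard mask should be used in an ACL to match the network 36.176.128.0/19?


Subnet mask: 255.255.224.0
Wildcard = 255.255.255.255 - subnet mask
255 - 255 = 0
255 - 255 = 0
255 - 224 = 31
255 - 0 = 255
Wildcard: 0.0.31.255


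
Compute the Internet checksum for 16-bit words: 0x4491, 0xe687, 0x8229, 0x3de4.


Sum all words (with carry folding):
+ 0x4491 = 0x4491
+ 0xe687 = 0x2b19
+ 0x8229 = 0xad42
+ 0x3de4 = 0xeb26
One's complement: ~0xeb26
Checksum = 0x14d9


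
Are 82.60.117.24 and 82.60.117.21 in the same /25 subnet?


Mask: 255.255.255.128
82.60.117.24 AND mask = 82.60.117.0
82.60.117.21 AND mask = 82.60.117.0
Yes, same subnet (82.60.117.0)


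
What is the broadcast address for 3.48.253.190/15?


Network: 3.48.0.0/15
Host bits = 17
Set all host bits to 1:
Broadcast: 3.49.255.255


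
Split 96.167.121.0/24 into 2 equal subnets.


New prefix = 24 + 1 = 25
Each subnet has 128 addresses
  96.167.121.0/25
  96.167.121.128/25
Subnets: 96.167.121.0/25, 96.167.121.128/25


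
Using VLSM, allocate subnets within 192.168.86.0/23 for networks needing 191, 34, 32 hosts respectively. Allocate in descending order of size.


191 hosts -> /24 (254 usable): 192.168.86.0/24
34 hosts -> /26 (62 usable): 192.168.87.0/26
32 hosts -> /26 (62 usable): 192.168.87.64/26
Allocation: 192.168.86.0/24 (191 hosts, 254 usable); 192.168.87.0/26 (34 hosts, 62 usable); 192.168.87.64/26 (32 hosts, 62 usable)


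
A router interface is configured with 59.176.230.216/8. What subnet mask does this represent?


/8 means 8 network bits, 24 host bits
Binary: 11111111000000000000000000000000
Mask: 255.0.0.0


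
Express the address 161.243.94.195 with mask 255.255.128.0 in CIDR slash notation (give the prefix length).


Binary: 11111111.11111111.10000000.00000000
Count leading 1s
Prefix: /17


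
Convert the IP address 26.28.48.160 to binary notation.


26 = 00011010
28 = 00011100
48 = 00110000
160 = 10100000
Binary: 00011010.00011100.00110000.10100000


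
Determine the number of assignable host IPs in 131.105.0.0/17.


Host bits = 32 - 17 = 15
Total addresses = 2^15 = 32768
Usable = total - 2 (network and broadcast)
Usable hosts: 32766


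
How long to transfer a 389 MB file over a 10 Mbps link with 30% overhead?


Effective throughput = 10 * (1 - 30/100) = 7 Mbps
File size in Mb = 389 * 8 = 3112 Mb
Time = 3112 / 7
Time = 444.5714 seconds


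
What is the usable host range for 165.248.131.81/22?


Network: 165.248.128.0
Broadcast: 165.248.131.255
First usable = network + 1
Last usable = broadcast - 1
Range: 165.248.128.1 to 165.248.131.254


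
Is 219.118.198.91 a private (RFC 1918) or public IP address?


RFC 1918 private ranges:
  10.0.0.0/8 (10.0.0.0 - 10.255.255.255)
  172.16.0.0/12 (172.16.0.0 - 172.31.255.255)
  192.168.0.0/16 (192.168.0.0 - 192.168.255.255)
Public (not in any RFC 1918 range)


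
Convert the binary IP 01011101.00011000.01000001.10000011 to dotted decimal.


01011101 = 93
00011000 = 24
01000001 = 65
10000011 = 131
IP: 93.24.65.131


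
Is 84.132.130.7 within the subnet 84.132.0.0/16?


Subnet network: 84.132.0.0
Test IP AND mask: 84.132.0.0
Yes, 84.132.130.7 is in 84.132.0.0/16


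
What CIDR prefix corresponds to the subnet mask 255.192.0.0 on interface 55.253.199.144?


Binary: 11111111.11000000.00000000.00000000
Count leading 1s
Prefix: /10


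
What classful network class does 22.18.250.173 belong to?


First octet: 22
Binary: 00010110
0xxxxxxx -> Class A (1-126)
Class A, default mask 255.0.0.0 (/8)


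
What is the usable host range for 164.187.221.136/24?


Network: 164.187.221.0
Broadcast: 164.187.221.255
First usable = network + 1
Last usable = broadcast - 1
Range: 164.187.221.1 to 164.187.221.254


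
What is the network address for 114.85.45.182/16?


IP:   01110010.01010101.00101101.10110110
Mask: 11111111.11111111.00000000.00000000
AND operation:
Net:  01110010.01010101.00000000.00000000
Network: 114.85.0.0/16


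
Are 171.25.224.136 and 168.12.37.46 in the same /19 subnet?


Mask: 255.255.224.0
171.25.224.136 AND mask = 171.25.224.0
168.12.37.46 AND mask = 168.12.32.0
No, different subnets (171.25.224.0 vs 168.12.32.0)


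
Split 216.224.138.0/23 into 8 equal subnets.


New prefix = 23 + 3 = 26
Each subnet has 64 addresses
  216.224.138.0/26
  216.224.138.64/26
  216.224.138.128/26
  216.224.138.192/26
  216.224.139.0/26
  216.224.139.64/26
  216.224.139.128/26
  216.224.139.192/26
Subnets: 216.224.138.0/26, 216.224.138.64/26, 216.224.138.128/26, 216.224.138.192/26, 216.224.139.0/26, 216.224.139.64/26, 216.224.139.128/26, 216.224.139.192/26


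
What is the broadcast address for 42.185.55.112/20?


Network: 42.185.48.0/20
Host bits = 12
Set all host bits to 1:
Broadcast: 42.185.63.255


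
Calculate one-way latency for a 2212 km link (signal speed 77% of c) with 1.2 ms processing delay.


Speed = 0.77 * 3e5 km/s = 231000 km/s
Propagation delay = 2212 / 231000 = 0.0096 s = 9.5758 ms
Processing delay = 1.2 ms
Total one-way latency = 10.7758 ms


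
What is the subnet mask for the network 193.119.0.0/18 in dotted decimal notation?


/18 means 18 network bits, 14 host bits
Binary: 11111111111111111100000000000000
Mask: 255.255.192.0


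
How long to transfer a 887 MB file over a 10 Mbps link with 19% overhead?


Effective throughput = 10 * (1 - 19/100) = 8.1 Mbps
File size in Mb = 887 * 8 = 7096 Mb
Time = 7096 / 8.1
Time = 876.0494 seconds


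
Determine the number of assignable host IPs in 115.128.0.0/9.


Host bits = 32 - 9 = 23
Total addresses = 2^23 = 8388608
Usable = total - 2 (network and broadcast)
Usable hosts: 8388606


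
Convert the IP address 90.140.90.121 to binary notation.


90 = 01011010
140 = 10001100
90 = 01011010
121 = 01111001
Binary: 01011010.10001100.01011010.01111001


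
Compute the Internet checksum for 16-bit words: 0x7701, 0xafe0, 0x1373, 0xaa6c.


Sum all words (with carry folding):
+ 0x7701 = 0x7701
+ 0xafe0 = 0x26e2
+ 0x1373 = 0x3a55
+ 0xaa6c = 0xe4c1
One's complement: ~0xe4c1
Checksum = 0x1b3e


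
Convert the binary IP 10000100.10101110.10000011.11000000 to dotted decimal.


10000100 = 132
10101110 = 174
10000011 = 131
11000000 = 192
IP: 132.174.131.192


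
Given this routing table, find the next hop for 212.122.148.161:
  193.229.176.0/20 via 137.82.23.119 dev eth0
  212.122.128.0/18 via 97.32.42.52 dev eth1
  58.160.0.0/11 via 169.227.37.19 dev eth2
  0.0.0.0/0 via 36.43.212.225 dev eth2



Longest prefix match for 212.122.148.161:
  /20 193.229.176.0: no
  /18 212.122.128.0: MATCH
  /11 58.160.0.0: no
  /0 0.0.0.0: MATCH
Selected: next-hop 97.32.42.52 via eth1 (matched /18)


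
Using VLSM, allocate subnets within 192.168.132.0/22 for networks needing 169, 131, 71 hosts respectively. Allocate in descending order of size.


169 hosts -> /24 (254 usable): 192.168.132.0/24
131 hosts -> /24 (254 usable): 192.168.133.0/24
71 hosts -> /25 (126 usable): 192.168.134.0/25
Allocation: 192.168.132.0/24 (169 hosts, 254 usable); 192.168.133.0/24 (131 hosts, 254 usable); 192.168.134.0/25 (71 hosts, 126 usable)


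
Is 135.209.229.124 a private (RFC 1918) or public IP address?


RFC 1918 private ranges:
  10.0.0.0/8 (10.0.0.0 - 10.255.255.255)
  172.16.0.0/12 (172.16.0.0 - 172.31.255.255)
  192.168.0.0/16 (192.168.0.0 - 192.168.255.255)
Public (not in any RFC 1918 range)


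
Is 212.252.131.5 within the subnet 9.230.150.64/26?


Subnet network: 9.230.150.64
Test IP AND mask: 212.252.131.0
No, 212.252.131.5 is not in 9.230.150.64/26


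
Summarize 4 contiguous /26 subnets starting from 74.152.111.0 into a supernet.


Original prefix: /26
Number of subnets: 4 = 2^2
New prefix = 26 - 2 = 24
Supernet: 74.152.111.0/24


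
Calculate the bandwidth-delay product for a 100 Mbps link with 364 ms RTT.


BDP = bandwidth * RTT
= 100 Mbps * 364 ms
= 100 * 1e6 * 364 / 1000 bits
= 36400000 bits
= 4550000 bytes
= 4443.3594 KB
BDP = 36400000 bits (4550000 bytes)


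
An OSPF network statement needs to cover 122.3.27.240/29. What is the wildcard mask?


Subnet mask: 255.255.255.248
Wildcard = 255.255.255.255 - subnet mask
255 - 255 = 0
255 - 255 = 0
255 - 255 = 0
255 - 248 = 7
Wildcard: 0.0.0.7


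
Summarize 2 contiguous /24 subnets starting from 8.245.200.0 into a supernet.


Original prefix: /24
Number of subnets: 2 = 2^1
New prefix = 24 - 1 = 23
Supernet: 8.245.200.0/23


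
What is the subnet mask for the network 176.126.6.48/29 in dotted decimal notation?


/29 means 29 network bits, 3 host bits
Binary: 11111111111111111111111111111000
Mask: 255.255.255.248


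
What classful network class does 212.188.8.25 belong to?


First octet: 212
Binary: 11010100
110xxxxx -> Class C (192-223)
Class C, default mask 255.255.255.0 (/24)


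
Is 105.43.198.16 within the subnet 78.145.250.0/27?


Subnet network: 78.145.250.0
Test IP AND mask: 105.43.198.0
No, 105.43.198.16 is not in 78.145.250.0/27


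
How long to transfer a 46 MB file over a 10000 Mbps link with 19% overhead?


Effective throughput = 10000 * (1 - 19/100) = 8100.0 Mbps
File size in Mb = 46 * 8 = 368 Mb
Time = 368 / 8100.0
Time = 0.0454 seconds


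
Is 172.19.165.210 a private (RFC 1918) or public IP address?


RFC 1918 private ranges:
  10.0.0.0/8 (10.0.0.0 - 10.255.255.255)
  172.16.0.0/12 (172.16.0.0 - 172.31.255.255)
  192.168.0.0/16 (192.168.0.0 - 192.168.255.255)
Private (in 172.16.0.0/12)


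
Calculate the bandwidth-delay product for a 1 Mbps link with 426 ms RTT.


BDP = bandwidth * RTT
= 1 Mbps * 426 ms
= 1 * 1e6 * 426 / 1000 bits
= 426000 bits
= 53250 bytes
= 52.002 KB
BDP = 426000 bits (53250 bytes)


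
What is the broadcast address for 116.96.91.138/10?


Network: 116.64.0.0/10
Host bits = 22
Set all host bits to 1:
Broadcast: 116.127.255.255


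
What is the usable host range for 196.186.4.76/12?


Network: 196.176.0.0
Broadcast: 196.191.255.255
First usable = network + 1
Last usable = broadcast - 1
Range: 196.176.0.1 to 196.191.255.254


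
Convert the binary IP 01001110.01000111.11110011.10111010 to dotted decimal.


01001110 = 78
01000111 = 71
11110011 = 243
10111010 = 186
IP: 78.71.243.186


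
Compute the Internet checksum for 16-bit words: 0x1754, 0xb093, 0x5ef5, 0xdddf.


Sum all words (with carry folding):
+ 0x1754 = 0x1754
+ 0xb093 = 0xc7e7
+ 0x5ef5 = 0x26dd
+ 0xdddf = 0x04bd
One's complement: ~0x04bd
Checksum = 0xfb42


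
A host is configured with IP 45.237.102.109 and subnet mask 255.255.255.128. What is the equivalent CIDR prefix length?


Binary: 11111111.11111111.11111111.10000000
Count leading 1s
Prefix: /25


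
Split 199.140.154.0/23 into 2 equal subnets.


New prefix = 23 + 1 = 24
Each subnet has 256 addresses
  199.140.154.0/24
  199.140.155.0/24
Subnets: 199.140.154.0/24, 199.140.155.0/24


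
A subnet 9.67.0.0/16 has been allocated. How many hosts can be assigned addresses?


Host bits = 32 - 16 = 16
Total addresses = 2^16 = 65536
Usable = total - 2 (network and broadcast)
Usable hosts: 65534


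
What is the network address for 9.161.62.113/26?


IP:   00001001.10100001.00111110.01110001
Mask: 11111111.11111111.11111111.11000000
AND operation:
Net:  00001001.10100001.00111110.01000000
Network: 9.161.62.64/26


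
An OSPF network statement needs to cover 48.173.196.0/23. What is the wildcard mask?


Subnet mask: 255.255.254.0
Wildcard = 255.255.255.255 - subnet mask
255 - 255 = 0
255 - 255 = 0
255 - 254 = 1
255 - 0 = 255
Wildcard: 0.0.1.255
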